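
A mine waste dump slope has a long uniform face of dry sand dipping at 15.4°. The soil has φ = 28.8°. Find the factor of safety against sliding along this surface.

For a dry cohesionless infinite slope the factor of safety is FS = tanφ / tanβ.
FS = tan28.8° / tan15.4° = 0.5498 / 0.2754 = 1.996

FS = 2.00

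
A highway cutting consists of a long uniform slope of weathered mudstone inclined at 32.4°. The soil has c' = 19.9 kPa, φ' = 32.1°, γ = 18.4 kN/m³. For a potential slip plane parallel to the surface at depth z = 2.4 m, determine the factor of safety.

FS = 1.98

For an infinite slope with a slip plane parallel to the surface (no pore pressure): FS = [c' + γz cos²β tanφ'] / [γz sinβ cosβ].
γz = 18.4·2.4 = 44.16 kN/m²
Numerator = 19.9 + 44.16·cos²32.4°·tan32.1° = 19.9 + 44.16·0.7129·0.6273 = 39.648 kPa
Denominator = 44.16·sin32.4°·cos32.4° = 44.16·0.5358·0.8443 = 19.979 kPa
FS = 39.648 / 19.979 = 1.985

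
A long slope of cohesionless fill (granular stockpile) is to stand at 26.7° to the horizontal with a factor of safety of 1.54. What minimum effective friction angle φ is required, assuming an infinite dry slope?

φ = 37.8°

FS = tanφ/tanβ ⇒ tanφ = FS · tanβ = 1.54 · tan26.7° = 0.7745
φ = arctan(0.7745) = 37.76°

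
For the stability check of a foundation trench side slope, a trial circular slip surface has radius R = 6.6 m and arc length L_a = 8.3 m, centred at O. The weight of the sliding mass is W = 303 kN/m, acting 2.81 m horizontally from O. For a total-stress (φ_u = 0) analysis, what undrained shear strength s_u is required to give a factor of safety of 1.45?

s_u = 22.5 kPa

FS = s_u·L_a·R / (W·d), so s_u = FS·W·d / (L_a·R).
s_u = 1.45·303·2.81 / (8.30·6.6) = 1234.6 / 54.78 = 22.54 kPa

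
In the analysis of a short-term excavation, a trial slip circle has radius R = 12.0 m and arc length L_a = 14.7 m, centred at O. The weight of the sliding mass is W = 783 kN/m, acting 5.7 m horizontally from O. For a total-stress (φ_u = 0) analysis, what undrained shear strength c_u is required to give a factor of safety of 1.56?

c_u = 39.5 kPa

FS = c_u·L_a·R / (W·d), so c_u = FS·W·d / (L_a·R).
c_u = 1.56·783·5.7 / (14.70·12.0) = 6962.4 / 176.40 = 39.47 kPa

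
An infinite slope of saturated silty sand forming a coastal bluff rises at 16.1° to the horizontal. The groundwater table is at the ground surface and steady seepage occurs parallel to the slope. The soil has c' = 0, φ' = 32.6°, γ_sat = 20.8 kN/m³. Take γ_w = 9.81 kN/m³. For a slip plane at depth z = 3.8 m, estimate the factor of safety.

FS = 1.17

With seepage parallel to the slope and the water table at the surface, the effective normal stress on the slip plane uses the buoyant unit weight γ' = γ_sat − γ_w while the driving shear stress uses γ_sat:
FS = [c' + γ' z cos²β tanφ'] / [γ_sat z sinβ cosβ]
(For c' = 0 this reduces to FS = (γ'/γ_sat)·tanφ'/tanβ.)
γ' = 20.8 − 9.81 = 10.99 kN/m³
Numerator = 0.0 + 10.99·3.8·cos²16.1°·tan32.6° = 0.0 + 10.99·3.8·0.9231·0.6395 = 24.654 kPa
Denominator = 20.8·3.8·sin16.1°·cos16.1° = 20.8·3.8·0.2773·0.9608 = 21.059 kPa
FS = 24.654 / 21.059 = 1.171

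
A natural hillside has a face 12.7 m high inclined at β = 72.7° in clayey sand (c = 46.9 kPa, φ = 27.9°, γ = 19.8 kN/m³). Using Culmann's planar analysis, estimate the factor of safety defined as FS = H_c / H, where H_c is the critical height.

H_c = (4c/γ) · sinβ cosφ / [1 − cos(β − φ)]
    = (4·46.9/19.8) · sin72.7°·cos27.9° / [1 − cos44.8°]
    = 9.475 · 0.8438 / 0.2904 = 27.53 m
FS = H_c / H = 27.53 / 12.7 = 2.167

FS = 2.17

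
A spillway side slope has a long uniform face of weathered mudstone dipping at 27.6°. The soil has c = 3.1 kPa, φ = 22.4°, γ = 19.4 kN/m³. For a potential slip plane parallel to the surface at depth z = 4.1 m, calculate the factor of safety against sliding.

For an infinite slope with a slip plane parallel to the surface (no pore pressure): FS = [c + γz cos²β tanφ] / [γz sinβ cosβ].
γz = 19.4·4.1 = 79.54 kN/m²
Numerator = 3.1 + 79.54·cos²27.6°·tan22.4° = 3.1 + 79.54·0.7854·0.4122 = 28.847 kPa
Denominator = 79.54·sin27.6°·cos27.6° = 79.54·0.4633·0.8862 = 32.657 kPa
FS = 28.847 / 32.657 = 0.883

FS = 0.88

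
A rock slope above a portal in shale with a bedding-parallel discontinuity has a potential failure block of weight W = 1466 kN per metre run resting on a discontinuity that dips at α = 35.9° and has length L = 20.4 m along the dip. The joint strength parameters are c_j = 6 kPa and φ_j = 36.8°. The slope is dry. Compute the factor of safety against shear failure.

Resolving the block weight along and normal to the plane and applying the Mohr–Coulomb strength on the joint:
N' = W cosα = 1466·cos35.9° = 1187.5 kN/m
Driving force T = W sinα = 1466·sin35.9° = 859.6 kN/m
Resisting force R = c_j·L + N'·tanφ_j = 6·20.4 + 1187.5·tan36.8° = 122.4 + 888.4 = 1010.8 kN/m
FS = R / T = 1010.8 / 859.6 = 1.176

FS = 1.18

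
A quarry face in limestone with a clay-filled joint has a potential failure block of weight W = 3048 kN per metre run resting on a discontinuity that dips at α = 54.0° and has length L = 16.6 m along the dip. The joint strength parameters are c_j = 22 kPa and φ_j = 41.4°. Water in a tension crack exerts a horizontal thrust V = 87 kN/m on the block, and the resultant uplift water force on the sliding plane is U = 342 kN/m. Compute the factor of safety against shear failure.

FS = 0.63

Resolving the block weight along and normal to the plane and applying the Mohr–Coulomb strength on the joint:
N' = W cosα − U − V sinα = 3048·cos54.0° − 342 − 87·sin54.0° = 1379.2 kN/m
Driving force T = W sinα + V cosα = 3048·sin54.0° + 87·cos54.0° = 2517.0 kN/m
Resisting force R = c_j·L + N'·tanφ_j = 22·16.6 + 1379.2·tan41.4° = 365.2 + 1215.9 = 1581.1 kN/m
FS = R / T = 1581.1 / 2517.0 = 0.628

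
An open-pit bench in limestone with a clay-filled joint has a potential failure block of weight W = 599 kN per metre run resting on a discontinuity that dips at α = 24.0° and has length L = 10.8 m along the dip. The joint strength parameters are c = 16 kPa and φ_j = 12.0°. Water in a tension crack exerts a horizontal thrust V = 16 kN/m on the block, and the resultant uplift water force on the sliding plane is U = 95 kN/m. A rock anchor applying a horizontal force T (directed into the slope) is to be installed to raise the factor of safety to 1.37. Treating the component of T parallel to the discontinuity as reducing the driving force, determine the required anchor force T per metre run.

Resolving forces along and normal to the sliding plane, with the horizontal anchor force T adding T·sinα to the effective normal force and T·cosα acting up the plane against the driving force:
FS = [cL + (W cosα − U − V sinα + T sinα) tanφ_j] / [W sinα + V cosα − T cosα]
Without the anchor: N' = 445.7 kN/m, driving T_d = 258.3 kN/m, resisting R = 16·10.8 + 445.7·tan12.0° = 267.5 kN/m, FS = 1.04.
Setting FS = 1.37 and solving for T:
1.37·(258.3 − T cos24.0°) = 267.5 + T sin24.0°·tan12.0°
T·(sin24.0°·tan12.0° + 1.37·cos24.0°) = 1.37·258.3 − 267.5
T·(0.4067·0.2126 + 1.37·0.9135) = 353.8 − 267.5 = 86.3
T·1.3380 = 86.3
T = 64.5 kN/m

T = 64 kN/m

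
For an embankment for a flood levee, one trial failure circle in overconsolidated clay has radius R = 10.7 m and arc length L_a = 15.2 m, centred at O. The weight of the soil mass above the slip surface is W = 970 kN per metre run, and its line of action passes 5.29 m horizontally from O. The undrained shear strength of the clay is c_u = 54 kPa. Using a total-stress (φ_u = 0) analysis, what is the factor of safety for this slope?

FS = 1.71

Taking moments about the centre O, the resisting moment is provided by the undrained shear strength acting along the arc:
M_R = c_u·L_a·R = 54·15.20·10.7 = 8782.6 kN·m/m
M_D = W·d = 970·5.29 = 5131.3 kN·m/m
FS = M_R / M_D = 8782.6 / 5131.3 = 1.712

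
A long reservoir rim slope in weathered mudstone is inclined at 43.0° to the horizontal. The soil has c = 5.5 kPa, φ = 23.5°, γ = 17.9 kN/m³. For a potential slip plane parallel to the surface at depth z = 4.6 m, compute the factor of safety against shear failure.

For an infinite slope with a slip plane parallel to the surface (no pore pressure): FS = [c + γz cos²β tanφ] / [γz sinβ cosβ].
γz = 17.9·4.6 = 82.34 kN/m²
Numerator = 5.5 + 82.34·cos²43.0°·tan23.5° = 5.5 + 82.34·0.5349·0.4348 = 24.650 kPa
Denominator = 82.34·sin43.0°·cos43.0° = 82.34·0.6820·0.7314 = 41.070 kPa
FS = 24.650 / 41.070 = 0.600

FS = 0.60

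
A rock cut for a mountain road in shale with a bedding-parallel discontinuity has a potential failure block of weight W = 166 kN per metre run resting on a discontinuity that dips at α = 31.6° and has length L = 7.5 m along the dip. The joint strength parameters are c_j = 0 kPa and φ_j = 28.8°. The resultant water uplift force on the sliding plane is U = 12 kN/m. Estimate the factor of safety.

Resolving the block weight along and normal to the plane and applying the Mohr–Coulomb strength on the joint:
N' = W cosα − U = 166·cos31.6° − 12 = 129.4 kN/m
Driving force T = W sinα = 166·sin31.6° = 87.0 kN/m
Resisting force R = c_j·L + N'·tanφ_j = 0·7.5 + 129.4·tan28.8° = 0.0 + 71.1 = 71.1 kN/m
FS = R / T = 71.1 / 87.0 = 0.818

FS = 0.82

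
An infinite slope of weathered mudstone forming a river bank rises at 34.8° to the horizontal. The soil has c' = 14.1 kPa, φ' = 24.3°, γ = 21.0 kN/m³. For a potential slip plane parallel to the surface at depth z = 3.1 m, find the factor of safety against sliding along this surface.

FS = 1.11

For an infinite slope with a slip plane parallel to the surface (no pore pressure): FS = [c' + γz cos²β tanφ'] / [γz sinβ cosβ].
γz = 21.0·3.1 = 65.10 kN/m²
Numerator = 14.1 + 65.10·cos²34.8°·tan24.3° = 14.1 + 65.10·0.6743·0.4515 = 33.920 kPa
Denominator = 65.10·sin34.8°·cos34.8° = 65.10·0.5707·0.8211 = 30.509 kPa
FS = 33.920 / 30.509 = 1.112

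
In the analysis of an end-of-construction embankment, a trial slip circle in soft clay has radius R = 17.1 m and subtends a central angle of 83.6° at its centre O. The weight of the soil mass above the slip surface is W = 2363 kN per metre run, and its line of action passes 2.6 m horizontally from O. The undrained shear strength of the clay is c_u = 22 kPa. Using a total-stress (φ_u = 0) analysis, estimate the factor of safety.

Taking moments about the centre O, the resisting moment is provided by the undrained shear strength acting along the arc:
Arc length L_a = R·θ = 17.1·(83.6°·π/180) = 17.1·1.4591 = 24.95 m
M_R = c_u·L_a·R = 22·24.95·17.1 = 9386.4 kN·m/m
M_D = W·d = 2363·2.6 = 6143.8 kN·m/m
FS = M_R / M_D = 9386.4 / 6143.8 = 1.528

FS = 1.53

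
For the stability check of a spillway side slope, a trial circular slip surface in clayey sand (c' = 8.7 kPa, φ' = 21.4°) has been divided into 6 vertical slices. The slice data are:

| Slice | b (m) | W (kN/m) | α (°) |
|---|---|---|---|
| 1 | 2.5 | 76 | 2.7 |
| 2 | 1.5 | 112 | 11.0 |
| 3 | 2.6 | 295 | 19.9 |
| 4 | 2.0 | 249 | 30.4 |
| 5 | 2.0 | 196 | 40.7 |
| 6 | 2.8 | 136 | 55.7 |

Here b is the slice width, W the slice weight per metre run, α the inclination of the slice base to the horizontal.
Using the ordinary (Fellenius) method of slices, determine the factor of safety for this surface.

Ordinary method of slices: FS = Σ[c'·Δl_i + (W_i cosα_i)·tanφ'] / Σ W_i sinα_i, with Δl_i = b_i / cosα_i.
Slice 1: Δl = 2.5/cos2.7° = 2.503 m; N'_1 = 76·cos2.7° = 75.9; c'Δl = 21.77; W sinα = 3.6
Slice 2: Δl = 1.5/cos11.0° = 1.528 m; N'_2 = 112·cos11.0° = 109.9; c'Δl = 13.29; W sinα = 21.4
Slice 3: Δl = 2.6/cos19.9° = 2.765 m; N'_3 = 295·cos19.9° = 277.4; c'Δl = 24.06; W sinα = 100.4
Slice 4: Δl = 2.0/cos30.4° = 2.319 m; N'_4 = 249·cos30.4° = 214.8; c'Δl = 20.17; W sinα = 126.0
Slice 5: Δl = 2.0/cos40.7° = 2.638 m; N'_5 = 196·cos40.7° = 148.6; c'Δl = 22.95; W sinα = 127.8
Slice 6: Δl = 2.8/cos55.7° = 4.969 m; N'_6 = 136·cos55.7° = 76.6; c'Δl = 43.23; W sinα = 112.3
Σc'Δl = 145.5 kN/m; ΣN' = 903.2 kN/m; ΣW sinα = 491.5 kN/m
Resisting = 145.5 + 903.2·tan21.4° = 145.5 + 354.0 = 499.5 kN/m
FS = 499.5 / 491.5 = 1.016

FS = 1.02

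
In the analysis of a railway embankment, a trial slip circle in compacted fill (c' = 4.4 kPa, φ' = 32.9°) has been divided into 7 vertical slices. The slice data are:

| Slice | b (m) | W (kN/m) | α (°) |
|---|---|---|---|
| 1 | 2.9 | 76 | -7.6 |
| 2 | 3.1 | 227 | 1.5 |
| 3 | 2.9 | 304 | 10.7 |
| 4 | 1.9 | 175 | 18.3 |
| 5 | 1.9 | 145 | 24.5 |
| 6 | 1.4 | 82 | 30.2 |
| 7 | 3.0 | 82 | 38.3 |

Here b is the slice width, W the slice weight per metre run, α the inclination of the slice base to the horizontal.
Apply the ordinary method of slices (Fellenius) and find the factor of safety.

Ordinary method of slices: FS = Σ[c'·Δl_i + (W_i cosα_i)·tanφ'] / Σ W_i sinα_i, with Δl_i = b_i / cosα_i.
Slice 1: Δl = 2.9/cos(-7.6°) = 2.926 m; N'_1 = 76·cos(-7.6°) = 75.3; c'Δl = 12.87; W sinα = -10.1
Slice 2: Δl = 3.1/cos1.5° = 3.101 m; N'_2 = 227·cos1.5° = 226.9; c'Δl = 13.64; W sinα = 5.9
Slice 3: Δl = 2.9/cos10.7° = 2.951 m; N'_3 = 304·cos10.7° = 298.7; c'Δl = 12.99; W sinα = 56.4
Slice 4: Δl = 1.9/cos18.3° = 2.001 m; N'_4 = 175·cos18.3° = 166.1; c'Δl = 8.81; W sinα = 54.9
Slice 5: Δl = 1.9/cos24.5° = 2.088 m; N'_5 = 145·cos24.5° = 131.9; c'Δl = 9.19; W sinα = 60.1
Slice 6: Δl = 1.4/cos30.2° = 1.620 m; N'_6 = 82·cos30.2° = 70.9; c'Δl = 7.13; W sinα = 41.2
Slice 7: Δl = 3.0/cos38.3° = 3.823 m; N'_7 = 82·cos38.3° = 64.4; c'Δl = 16.82; W sinα = 50.8
Σc'Δl = 81.4 kN/m; ΣN' = 1034.3 kN/m; ΣW sinα = 259.5 kN/m
Resisting = 81.4 + 1034.3·tan32.9° = 81.4 + 669.1 = 750.6 kN/m
FS = 750.6 / 259.5 = 2.893

FS = 2.89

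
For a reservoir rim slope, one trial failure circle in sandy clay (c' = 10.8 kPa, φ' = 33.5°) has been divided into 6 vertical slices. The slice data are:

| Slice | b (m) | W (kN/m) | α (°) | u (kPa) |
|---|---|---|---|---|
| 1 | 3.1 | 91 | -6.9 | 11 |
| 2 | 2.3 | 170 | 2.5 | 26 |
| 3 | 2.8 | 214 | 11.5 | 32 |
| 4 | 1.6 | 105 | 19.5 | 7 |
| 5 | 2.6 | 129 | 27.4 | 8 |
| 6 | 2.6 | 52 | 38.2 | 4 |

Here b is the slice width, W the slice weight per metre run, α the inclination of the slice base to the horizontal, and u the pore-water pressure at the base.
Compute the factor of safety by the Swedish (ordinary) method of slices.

Ordinary method of slices: FS = Σ[c'·Δl_i + (W_i cosα_i − u_i·Δl_i)·tanφ'] / Σ W_i sinα_i, with Δl_i = b_i / cosα_i.
Slice 1: Δl = 3.1/cos(-6.9°) = 3.123 m; N'_1 = 91·cos(-6.9°) − 11·3.123 = 56.0; c'Δl = 33.72; W sinα = -10.9
Slice 2: Δl = 2.3/cos2.5° = 2.302 m; N'_2 = 170·cos2.5° − 26·2.302 = 110.0; c'Δl = 24.86; W sinα = 7.4
Slice 3: Δl = 2.8/cos11.5° = 2.857 m; N'_3 = 214·cos11.5° − 32·2.857 = 118.3; c'Δl = 30.86; W sinα = 42.7
Slice 4: Δl = 1.6/cos19.5° = 1.697 m; N'_4 = 105·cos19.5° − 7·1.697 = 87.1; c'Δl = 18.33; W sinα = 35.0
Slice 5: Δl = 2.6/cos27.4° = 2.929 m; N'_5 = 129·cos27.4° − 8·2.929 = 91.1; c'Δl = 31.63; W sinα = 59.4
Slice 6: Δl = 2.6/cos38.2° = 3.308 m; N'_6 = 52·cos38.2° − 4·3.308 = 27.6; c'Δl = 35.73; W sinα = 32.2
Σc'Δl = 175.1 kN/m; ΣN' = 490.1 kN/m; ΣW sinα = 165.7 kN/m
Resisting = 175.1 + 490.1·tan33.5° = 175.1 + 324.4 = 499.5 kN/m
FS = 499.5 / 165.7 = 3.014

FS = 3.01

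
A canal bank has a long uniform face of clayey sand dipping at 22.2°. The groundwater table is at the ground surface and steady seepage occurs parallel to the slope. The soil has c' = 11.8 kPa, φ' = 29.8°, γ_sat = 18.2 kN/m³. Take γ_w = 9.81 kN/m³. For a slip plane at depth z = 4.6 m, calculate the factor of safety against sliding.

FS = 1.05

With seepage parallel to the slope and the water table at the surface, the effective normal stress on the slip plane uses the buoyant unit weight γ' = γ_sat − γ_w while the driving shear stress uses γ_sat:
FS = [c' + γ' z cos²β tanφ'] / [γ_sat z sinβ cosβ]
γ' = 18.2 − 9.81 = 8.39 kN/m³
Numerator = 11.8 + 8.39·4.6·cos²22.2°·tan29.8° = 11.8 + 8.39·4.6·0.8572·0.5727 = 30.747 kPa
Denominator = 18.2·4.6·sin22.2°·cos22.2° = 18.2·4.6·0.3778·0.9259 = 29.288 kPa
FS = 30.747 / 29.288 = 1.050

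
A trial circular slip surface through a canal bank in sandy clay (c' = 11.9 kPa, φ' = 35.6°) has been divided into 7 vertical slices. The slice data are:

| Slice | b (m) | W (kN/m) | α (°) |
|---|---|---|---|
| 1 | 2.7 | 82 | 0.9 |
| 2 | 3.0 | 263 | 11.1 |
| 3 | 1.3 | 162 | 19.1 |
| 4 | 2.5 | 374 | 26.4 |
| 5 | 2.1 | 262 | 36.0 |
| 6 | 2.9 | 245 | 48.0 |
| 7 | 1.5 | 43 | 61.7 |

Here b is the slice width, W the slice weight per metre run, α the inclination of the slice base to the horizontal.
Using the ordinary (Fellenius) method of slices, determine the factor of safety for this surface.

Ordinary method of slices: FS = Σ[c'·Δl_i + (W_i cosα_i)·tanφ'] / Σ W_i sinα_i, with Δl_i = b_i / cosα_i.
Slice 1: Δl = 2.7/cos0.9° = 2.700 m; N'_1 = 82·cos0.9° = 82.0; c'Δl = 32.13; W sinα = 1.3
Slice 2: Δl = 3.0/cos11.1° = 3.057 m; N'_2 = 263·cos11.1° = 258.1; c'Δl = 36.38; W sinα = 50.6
Slice 3: Δl = 1.3/cos19.1° = 1.376 m; N'_3 = 162·cos19.1° = 153.1; c'Δl = 16.37; W sinα = 53.0
Slice 4: Δl = 2.5/cos26.4° = 2.791 m; N'_4 = 374·cos26.4° = 335.0; c'Δl = 33.21; W sinα = 166.3
Slice 5: Δl = 2.1/cos36.0° = 2.596 m; N'_5 = 262·cos36.0° = 212.0; c'Δl = 30.89; W sinα = 154.0
Slice 6: Δl = 2.9/cos48.0° = 4.334 m; N'_6 = 245·cos48.0° = 163.9; c'Δl = 51.57; W sinα = 182.1
Slice 7: Δl = 1.5/cos61.7° = 3.164 m; N'_7 = 43·cos61.7° = 20.4; c'Δl = 37.65; W sinα = 37.9
Σc'Δl = 238.2 kN/m; ΣN' = 1224.4 kN/m; ΣW sinα = 645.2 kN/m
Resisting = 238.2 + 1224.4·tan35.6° = 238.2 + 876.6 = 1114.8 kN/m
FS = 1114.8 / 645.2 = 1.728

FS = 1.73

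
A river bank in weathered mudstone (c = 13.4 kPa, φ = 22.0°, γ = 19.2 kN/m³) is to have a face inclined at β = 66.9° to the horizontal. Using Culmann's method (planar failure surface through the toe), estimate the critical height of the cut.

H_c = 8.16 m

Culmann's analysis gives the critical failure plane at α_cr = (β + φ)/2 = (66.9 + 22.0)/2 = 44.5°, and the critical height
H_c = (4c/γ) · sinβ cosφ / [1 − cos(β − φ)]
    = (4·13.4/19.2) · sin66.9°·cos22.0° / [1 − cos(44.9°)]
    = 2.792 · 0.9198·0.9272 / [1 − 0.7083]
    = 2.792 · 0.8528 / 0.2917
    = 8.16 m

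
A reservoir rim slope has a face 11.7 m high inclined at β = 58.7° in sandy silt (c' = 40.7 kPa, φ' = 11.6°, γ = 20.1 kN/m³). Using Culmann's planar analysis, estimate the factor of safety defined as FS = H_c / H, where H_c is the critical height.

H_c = (4c'/γ) · sinβ cosφ' / [1 − cos(β − φ')]
    = (4·40.7/20.1) · sin58.7°·cos11.6° / [1 − cos47.1°]
    = 8.100 · 0.8370 / 0.3193 = 21.23 m
FS = H_c / H = 21.23 / 11.7 = 1.815

FS = 1.81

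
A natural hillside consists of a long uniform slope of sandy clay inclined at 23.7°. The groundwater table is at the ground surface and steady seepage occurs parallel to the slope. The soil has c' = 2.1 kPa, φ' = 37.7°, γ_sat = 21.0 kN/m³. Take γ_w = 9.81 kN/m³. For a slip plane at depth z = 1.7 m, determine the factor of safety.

FS = 1.10

With seepage parallel to the slope and the water table at the surface, the effective normal stress on the slip plane uses the buoyant unit weight γ' = γ_sat − γ_w while the driving shear stress uses γ_sat:
FS = [c' + γ' z cos²β tanφ'] / [γ_sat z sinβ cosβ]
γ' = 21.0 − 9.81 = 11.19 kN/m³
Numerator = 2.1 + 11.19·1.7·cos²23.7°·tan37.7° = 2.1 + 11.19·1.7·0.8384·0.7729 = 14.427 kPa
Denominator = 21.0·1.7·sin23.7°·cos23.7° = 21.0·1.7·0.4019·0.9157 = 13.139 kPa
FS = 14.427 / 13.139 = 1.098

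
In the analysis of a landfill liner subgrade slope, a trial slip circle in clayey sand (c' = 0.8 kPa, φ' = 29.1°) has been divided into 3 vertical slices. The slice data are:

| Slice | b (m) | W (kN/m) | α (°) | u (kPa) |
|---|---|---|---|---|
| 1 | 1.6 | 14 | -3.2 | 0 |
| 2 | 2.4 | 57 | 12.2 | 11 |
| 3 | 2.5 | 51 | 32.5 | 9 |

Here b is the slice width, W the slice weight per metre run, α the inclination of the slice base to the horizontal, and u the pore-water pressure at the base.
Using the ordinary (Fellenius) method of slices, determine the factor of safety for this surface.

Ordinary method of slices: FS = Σ[c'·Δl_i + (W_i cosα_i − u_i·Δl_i)·tanφ'] / Σ W_i sinα_i, with Δl_i = b_i / cosα_i.
Slice 1: Δl = 1.6/cos(-3.2°) = 1.602 m; N'_1 = 14·cos(-3.2°) − 0·1.602 = 14.0; c'Δl = 1.28; W sinα = -0.8
Slice 2: Δl = 2.4/cos12.2° = 2.455 m; N'_2 = 57·cos12.2° − 11·2.455 = 28.7; c'Δl = 1.96; W sinα = 12.0
Slice 3: Δl = 2.5/cos32.5° = 2.964 m; N'_3 = 51·cos32.5° − 9·2.964 = 16.3; c'Δl = 2.37; W sinα = 27.4
Σc'Δl = 5.6 kN/m; ΣN' = 59.0 kN/m; ΣW sinα = 38.7 kN/m
Resisting = 5.6 + 59.0·tan29.1° = 5.6 + 32.8 = 38.5 kN/m
FS = 38.5 / 38.7 = 0.995

FS = 0.99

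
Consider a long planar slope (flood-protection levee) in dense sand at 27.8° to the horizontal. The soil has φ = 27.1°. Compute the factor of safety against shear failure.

FS = 0.97

For a dry cohesionless infinite slope the factor of safety is FS = tanφ / tanβ.
FS = tan27.1° / tan27.8° = 0.5117 / 0.5272 = 0.971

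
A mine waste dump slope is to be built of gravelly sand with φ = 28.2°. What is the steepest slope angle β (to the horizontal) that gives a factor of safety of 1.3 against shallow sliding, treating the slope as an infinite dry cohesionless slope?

For an infinite dry cohesionless slope FS = tanφ/tanβ, so tanβ = tanφ / FS.
tanβ = tan28.2° / 1.3 = 0.5362 / 1.3 = 0.4125
β = arctan(0.4125) = 22.41°

β = 22.4°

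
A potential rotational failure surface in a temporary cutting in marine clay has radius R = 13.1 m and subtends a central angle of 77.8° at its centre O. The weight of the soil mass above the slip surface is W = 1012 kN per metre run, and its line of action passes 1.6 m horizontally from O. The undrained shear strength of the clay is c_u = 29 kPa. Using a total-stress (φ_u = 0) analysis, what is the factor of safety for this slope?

Taking moments about the centre O, the resisting moment is provided by the undrained shear strength acting along the arc:
Arc length L_a = R·θ = 13.1·(77.8°·π/180) = 13.1·1.3579 = 17.79 m
M_R = c_u·L_a·R = 29·17.79·13.1 = 6757.7 kN·m/m
M_D = W·d = 1012·1.6 = 1619.2 kN·m/m
FS = M_R / M_D = 6757.7 / 1619.2 = 4.173

FS = 4.17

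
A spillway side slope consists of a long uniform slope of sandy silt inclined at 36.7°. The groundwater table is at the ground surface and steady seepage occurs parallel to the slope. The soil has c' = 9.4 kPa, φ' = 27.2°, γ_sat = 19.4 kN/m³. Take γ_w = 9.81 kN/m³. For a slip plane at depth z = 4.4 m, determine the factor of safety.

With seepage parallel to the slope and the water table at the surface, the effective normal stress on the slip plane uses the buoyant unit weight γ' = γ_sat − γ_w while the driving shear stress uses γ_sat:
FS = [c' + γ' z cos²β tanφ'] / [γ_sat z sinβ cosβ]
γ' = 19.4 − 9.81 = 9.59 kN/m³
Numerator = 9.4 + 9.59·4.4·cos²36.7°·tan27.2° = 9.4 + 9.59·4.4·0.6428·0.5139 = 23.341 kPa
Denominator = 19.4·4.4·sin36.7°·cos36.7° = 19.4·4.4·0.5976·0.8018 = 40.901 kPa
FS = 23.341 / 40.901 = 0.571

FS = 0.57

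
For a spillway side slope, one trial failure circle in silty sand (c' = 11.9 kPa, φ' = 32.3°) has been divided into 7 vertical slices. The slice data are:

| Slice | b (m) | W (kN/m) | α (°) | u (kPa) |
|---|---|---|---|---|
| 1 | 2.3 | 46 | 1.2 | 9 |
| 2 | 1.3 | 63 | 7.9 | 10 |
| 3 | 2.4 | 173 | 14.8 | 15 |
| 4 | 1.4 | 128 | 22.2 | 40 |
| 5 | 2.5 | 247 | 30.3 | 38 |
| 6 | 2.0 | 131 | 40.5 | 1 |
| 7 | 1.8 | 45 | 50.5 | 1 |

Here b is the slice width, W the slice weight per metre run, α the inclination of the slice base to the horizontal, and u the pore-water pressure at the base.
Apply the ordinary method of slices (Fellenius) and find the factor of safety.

Ordinary method of slices: FS = Σ[c'·Δl_i + (W_i cosα_i − u_i·Δl_i)·tanφ'] / Σ W_i sinα_i, with Δl_i = b_i / cosα_i.
Slice 1: Δl = 2.3/cos1.2° = 2.301 m; N'_1 = 46·cos1.2° − 9·2.301 = 25.3; c'Δl = 27.38; W sinα = 1.0
Slice 2: Δl = 1.3/cos7.9° = 1.312 m; N'_2 = 63·cos7.9° − 10·1.312 = 49.3; c'Δl = 15.62; W sinα = 8.7
Slice 3: Δl = 2.4/cos14.8° = 2.482 m; N'_3 = 173·cos14.8° − 15·2.482 = 130.0; c'Δl = 29.54; W sinα = 44.2
Slice 4: Δl = 1.4/cos22.2° = 1.512 m; N'_4 = 128·cos22.2° − 40·1.512 = 58.0; c'Δl = 17.99; W sinα = 48.4
Slice 5: Δl = 2.5/cos30.3° = 2.896 m; N'_5 = 247·cos30.3° − 38·2.896 = 103.2; c'Δl = 34.46; W sinα = 124.6
Slice 6: Δl = 2.0/cos40.5° = 2.630 m; N'_6 = 131·cos40.5° − 1·2.630 = 97.0; c'Δl = 31.30; W sinα = 85.1
Slice 7: Δl = 1.8/cos50.5° = 2.830 m; N'_7 = 45·cos50.5° − 1·2.830 = 25.8; c'Δl = 33.68; W sinα = 34.7
Σc'Δl = 190.0 kN/m; ΣN' = 488.6 kN/m; ΣW sinα = 346.6 kN/m
Resisting = 190.0 + 488.6·tan32.3° = 190.0 + 308.9 = 498.9 kN/m
FS = 498.9 / 346.6 = 1.439

FS = 1.44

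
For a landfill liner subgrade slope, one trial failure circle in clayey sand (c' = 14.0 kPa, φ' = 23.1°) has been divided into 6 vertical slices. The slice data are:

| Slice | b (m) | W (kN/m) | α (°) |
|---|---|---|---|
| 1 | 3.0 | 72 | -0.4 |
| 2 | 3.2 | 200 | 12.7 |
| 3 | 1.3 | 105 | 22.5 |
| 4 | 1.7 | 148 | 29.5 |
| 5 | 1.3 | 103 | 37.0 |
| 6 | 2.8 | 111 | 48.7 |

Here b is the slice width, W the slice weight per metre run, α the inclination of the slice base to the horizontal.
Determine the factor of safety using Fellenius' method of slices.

Ordinary method of slices: FS = Σ[c'·Δl_i + (W_i cosα_i)·tanφ'] / Σ W_i sinα_i, with Δl_i = b_i / cosα_i.
Slice 1: Δl = 3.0/cos(-0.4°) = 3.000 m; N'_1 = 72·cos(-0.4°) = 72.0; c'Δl = 42.00; W sinα = -0.5
Slice 2: Δl = 3.2/cos12.7° = 3.280 m; N'_2 = 200·cos12.7° = 195.1; c'Δl = 45.92; W sinα = 44.0
Slice 3: Δl = 1.3/cos22.5° = 1.407 m; N'_3 = 105·cos22.5° = 97.0; c'Δl = 19.70; W sinα = 40.2
Slice 4: Δl = 1.7/cos29.5° = 1.953 m; N'_4 = 148·cos29.5° = 128.8; c'Δl = 27.35; W sinα = 72.9
Slice 5: Δl = 1.3/cos37.0° = 1.628 m; N'_5 = 103·cos37.0° = 82.3; c'Δl = 22.79; W sinα = 62.0
Slice 6: Δl = 2.8/cos48.7° = 4.242 m; N'_6 = 111·cos48.7° = 73.3; c'Δl = 59.39; W sinα = 83.4
Σc'Δl = 217.2 kN/m; ΣN' = 648.4 kN/m; ΣW sinα = 301.9 kN/m
Resisting = 217.2 + 648.4·tan23.1° = 217.2 + 276.6 = 493.7 kN/m
FS = 493.7 / 301.9 = 1.635

FS = 1.64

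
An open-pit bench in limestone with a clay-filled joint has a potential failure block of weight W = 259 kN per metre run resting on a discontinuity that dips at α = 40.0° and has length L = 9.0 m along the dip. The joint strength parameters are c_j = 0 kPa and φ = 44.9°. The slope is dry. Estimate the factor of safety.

Resolving the block weight along and normal to the plane and applying the Mohr–Coulomb strength on the joint:
N' = W cosα = 259·cos40.0° = 198.4 kN/m
Driving force T = W sinα = 259·sin40.0° = 166.5 kN/m
Resisting force R = c_j·L + N'·tanφ = 0·9.0 + 198.4·tan44.9° = 0.0 + 197.7 = 197.7 kN/m
FS = R / T = 197.7 / 166.5 = 1.188

FS = 1.19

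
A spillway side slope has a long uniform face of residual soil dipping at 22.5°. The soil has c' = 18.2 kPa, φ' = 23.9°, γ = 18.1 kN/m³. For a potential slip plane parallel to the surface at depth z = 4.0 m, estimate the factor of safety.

For an infinite slope with a slip plane parallel to the surface (no pore pressure): FS = [c' + γz cos²β tanφ'] / [γz sinβ cosβ].
γz = 18.1·4.0 = 72.40 kN/m²
Numerator = 18.2 + 72.40·cos²22.5°·tan23.9° = 18.2 + 72.40·0.8536·0.4431 = 45.585 kPa
Denominator = 72.40·sin22.5°·cos22.5° = 72.40·0.3827·0.9239 = 25.597 kPa
FS = 45.585 / 25.597 = 1.781

FS = 1.78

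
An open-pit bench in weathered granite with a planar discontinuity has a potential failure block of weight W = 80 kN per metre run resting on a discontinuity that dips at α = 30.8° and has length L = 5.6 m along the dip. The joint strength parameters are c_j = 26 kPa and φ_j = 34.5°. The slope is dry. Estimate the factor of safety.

Resolving the block weight along and normal to the plane and applying the Mohr–Coulomb strength on the joint:
N' = W cosα = 80·cos30.8° = 68.7 kN/m
Driving force T = W sinα = 80·sin30.8° = 41.0 kN/m
Resisting force R = c_j·L + N'·tanφ_j = 26·5.6 + 68.7·tan34.5° = 145.6 + 47.2 = 192.8 kN/m
FS = R / T = 192.8 / 41.0 = 4.707

FS = 4.71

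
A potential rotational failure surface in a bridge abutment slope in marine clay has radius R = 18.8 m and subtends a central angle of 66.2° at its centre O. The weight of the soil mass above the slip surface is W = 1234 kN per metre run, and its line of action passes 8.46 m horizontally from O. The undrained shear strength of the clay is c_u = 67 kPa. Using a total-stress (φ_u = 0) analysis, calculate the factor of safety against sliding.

FS = 2.62

Taking moments about the centre O, the resisting moment is provided by the undrained shear strength acting along the arc:
Arc length L_a = R·θ = 18.8·(66.2°·π/180) = 18.8·1.1554 = 21.72 m
M_R = c_u·L_a·R = 67·21.72·18.8 = 27360.6 kN·m/m
M_D = W·d = 1234·8.46 = 10439.6 kN·m/m
FS = M_R / M_D = 27360.6 / 10439.6 = 2.621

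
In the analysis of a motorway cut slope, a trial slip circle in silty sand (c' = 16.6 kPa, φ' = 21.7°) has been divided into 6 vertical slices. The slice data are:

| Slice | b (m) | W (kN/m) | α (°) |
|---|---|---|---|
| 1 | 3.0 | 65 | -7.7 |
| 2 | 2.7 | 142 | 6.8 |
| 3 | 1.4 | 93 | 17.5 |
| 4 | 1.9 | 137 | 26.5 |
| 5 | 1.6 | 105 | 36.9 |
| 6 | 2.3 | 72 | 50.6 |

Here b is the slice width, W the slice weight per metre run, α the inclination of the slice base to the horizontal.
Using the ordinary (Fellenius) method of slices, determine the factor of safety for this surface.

FS = 2.16

Ordinary method of slices: FS = Σ[c'·Δl_i + (W_i cosα_i)·tanφ'] / Σ W_i sinα_i, with Δl_i = b_i / cosα_i.
Slice 1: Δl = 3.0/cos(-7.7°) = 3.027 m; N'_1 = 65·cos(-7.7°) = 64.4; c'Δl = 50.25; W sinα = -8.7
Slice 2: Δl = 2.7/cos6.8° = 2.719 m; N'_2 = 142·cos6.8° = 141.0; c'Δl = 45.14; W sinα = 16.8
Slice 3: Δl = 1.4/cos17.5° = 1.468 m; N'_3 = 93·cos17.5° = 88.7; c'Δl = 24.37; W sinα = 28.0
Slice 4: Δl = 1.9/cos26.5° = 2.123 m; N'_4 = 137·cos26.5° = 122.6; c'Δl = 35.24; W sinα = 61.1
Slice 5: Δl = 1.6/cos36.9° = 2.001 m; N'_5 = 105·cos36.9° = 84.0; c'Δl = 33.21; W sinα = 63.0
Slice 6: Δl = 2.3/cos50.6° = 3.624 m; N'_6 = 72·cos50.6° = 45.7; c'Δl = 60.15; W sinα = 55.6
Σc'Δl = 248.4 kN/m; ΣN' = 546.4 kN/m; ΣW sinα = 215.9 kN/m
Resisting = 248.4 + 546.4·tan21.7° = 248.4 + 217.4 = 465.8 kN/m
FS = 465.8 / 215.9 = 2.158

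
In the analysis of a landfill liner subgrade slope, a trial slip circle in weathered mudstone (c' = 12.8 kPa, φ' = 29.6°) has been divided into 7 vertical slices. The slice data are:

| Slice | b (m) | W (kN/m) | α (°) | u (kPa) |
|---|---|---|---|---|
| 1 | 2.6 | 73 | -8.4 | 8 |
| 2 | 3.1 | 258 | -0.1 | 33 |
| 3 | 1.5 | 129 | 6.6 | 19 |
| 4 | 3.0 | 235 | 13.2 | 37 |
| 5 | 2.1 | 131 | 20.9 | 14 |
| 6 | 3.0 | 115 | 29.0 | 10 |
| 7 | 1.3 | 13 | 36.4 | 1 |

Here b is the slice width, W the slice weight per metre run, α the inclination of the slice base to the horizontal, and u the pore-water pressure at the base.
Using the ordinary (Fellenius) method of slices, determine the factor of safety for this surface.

FS = 3.34

Ordinary method of slices: FS = Σ[c'·Δl_i + (W_i cosα_i − u_i·Δl_i)·tanφ'] / Σ W_i sinα_i, with Δl_i = b_i / cosα_i.
Slice 1: Δl = 2.6/cos(-8.4°) = 2.628 m; N'_1 = 73·cos(-8.4°) − 8·2.628 = 51.2; c'Δl = 33.64; W sinα = -10.7
Slice 2: Δl = 3.1/cos(-0.1°) = 3.100 m; N'_2 = 258·cos(-0.1°) − 33·3.100 = 155.7; c'Δl = 39.68; W sinα = -0.5
Slice 3: Δl = 1.5/cos6.6° = 1.510 m; N'_3 = 129·cos6.6° − 19·1.510 = 99.5; c'Δl = 19.33; W sinα = 14.8
Slice 4: Δl = 3.0/cos13.2° = 3.081 m; N'_4 = 235·cos13.2° − 37·3.081 = 114.8; c'Δl = 39.44; W sinα = 53.7
Slice 5: Δl = 2.1/cos20.9° = 2.248 m; N'_5 = 131·cos20.9° − 14·2.248 = 90.9; c'Δl = 28.77; W sinα = 46.7
Slice 6: Δl = 3.0/cos29.0° = 3.430 m; N'_6 = 115·cos29.0° − 10·3.430 = 66.3; c'Δl = 43.90; W sinα = 55.8
Slice 7: Δl = 1.3/cos36.4° = 1.615 m; N'_7 = 13·cos36.4° − 1·1.615 = 8.8; c'Δl = 20.67; W sinα = 7.7
Σc'Δl = 225.4 kN/m; ΣN' = 587.2 kN/m; ΣW sinα = 167.6 kN/m
Resisting = 225.4 + 587.2·tan29.6° = 225.4 + 333.6 = 559.0 kN/m
FS = 559.0 / 167.6 = 3.336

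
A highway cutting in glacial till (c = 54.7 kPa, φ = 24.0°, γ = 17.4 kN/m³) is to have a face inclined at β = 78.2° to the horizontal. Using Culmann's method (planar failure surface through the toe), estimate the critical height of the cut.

H_c = 27.09 m

Culmann's analysis gives the critical failure plane at α_cr = (β + φ)/2 = (78.2 + 24.0)/2 = 51.1°, and the critical height
H_c = (4c/γ) · sinβ cosφ / [1 − cos(β − φ)]
    = (4·54.7/17.4) · sin78.2°·cos24.0° / [1 − cos(54.2°)]
    = 12.575 · 0.9789·0.9135 / [1 − 0.5850]
    = 12.575 · 0.8942 / 0.4150
    = 27.09 m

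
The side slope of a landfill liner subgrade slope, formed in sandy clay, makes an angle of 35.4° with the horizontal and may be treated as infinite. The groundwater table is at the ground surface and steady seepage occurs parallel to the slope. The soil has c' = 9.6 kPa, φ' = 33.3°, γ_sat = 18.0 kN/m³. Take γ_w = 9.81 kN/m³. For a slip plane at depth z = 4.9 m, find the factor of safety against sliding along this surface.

FS = 0.65

With seepage parallel to the slope and the water table at the surface, the effective normal stress on the slip plane uses the buoyant unit weight γ' = γ_sat − γ_w while the driving shear stress uses γ_sat:
FS = [c' + γ' z cos²β tanφ'] / [γ_sat z sinβ cosβ]
γ' = 18.0 − 9.81 = 8.19 kN/m³
Numerator = 9.6 + 8.19·4.9·cos²35.4°·tan33.3° = 9.6 + 8.19·4.9·0.6644·0.6569 = 27.115 kPa
Denominator = 18.0·4.9·sin35.4°·cos35.4° = 18.0·4.9·0.5793·0.8151 = 41.647 kPa
FS = 27.115 / 41.647 = 0.651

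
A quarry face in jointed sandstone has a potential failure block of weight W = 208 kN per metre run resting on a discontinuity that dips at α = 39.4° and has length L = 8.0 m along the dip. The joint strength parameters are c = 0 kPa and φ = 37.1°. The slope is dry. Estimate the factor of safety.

FS = 0.92

Resolving the block weight along and normal to the plane and applying the Mohr–Coulomb strength on the joint:
N' = W cosα = 208·cos39.4° = 160.7 kN/m
Driving force T = W sinα = 208·sin39.4° = 132.0 kN/m
Resisting force R = c·L + N'·tanφ = 0·8.0 + 160.7·tan37.1° = 0.0 + 121.6 = 121.6 kN/m
FS = R / T = 121.6 / 132.0 = 0.921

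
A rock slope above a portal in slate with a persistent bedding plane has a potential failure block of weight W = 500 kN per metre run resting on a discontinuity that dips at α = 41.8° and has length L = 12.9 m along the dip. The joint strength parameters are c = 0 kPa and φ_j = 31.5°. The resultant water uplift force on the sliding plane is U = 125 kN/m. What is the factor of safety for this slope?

FS = 0.46

Resolving the block weight along and normal to the plane and applying the Mohr–Coulomb strength on the joint:
N' = W cosα − U = 500·cos41.8° − 125 = 247.7 kN/m
Driving force T = W sinα = 500·sin41.8° = 333.3 kN/m
Resisting force R = c·L + N'·tanφ_j = 0·12.9 + 247.7·tan31.5° = 0.0 + 151.8 = 151.8 kN/m
FS = R / T = 151.8 / 333.3 = 0.456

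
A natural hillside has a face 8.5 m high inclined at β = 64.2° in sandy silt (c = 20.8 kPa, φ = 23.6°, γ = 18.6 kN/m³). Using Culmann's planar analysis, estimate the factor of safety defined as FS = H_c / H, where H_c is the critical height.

H_c = (4c/γ) · sinβ cosφ / [1 − cos(β − φ)]
    = (4·20.8/18.6) · sin64.2°·cos23.6° / [1 − cos40.6°]
    = 4.473 · 0.8250 / 0.2407 = 15.33 m
FS = H_c / H = 15.33 / 8.5 = 1.804

FS = 1.80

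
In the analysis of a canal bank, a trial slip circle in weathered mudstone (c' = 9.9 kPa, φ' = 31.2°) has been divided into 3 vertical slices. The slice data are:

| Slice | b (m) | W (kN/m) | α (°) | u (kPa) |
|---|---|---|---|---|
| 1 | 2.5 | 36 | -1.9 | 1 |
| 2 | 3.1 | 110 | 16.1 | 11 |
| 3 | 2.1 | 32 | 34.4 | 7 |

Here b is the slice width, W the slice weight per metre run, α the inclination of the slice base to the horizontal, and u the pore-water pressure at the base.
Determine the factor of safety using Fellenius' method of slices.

FS = 3.16

Ordinary method of slices: FS = Σ[c'·Δl_i + (W_i cosα_i − u_i·Δl_i)·tanφ'] / Σ W_i sinα_i, with Δl_i = b_i / cosα_i.
Slice 1: Δl = 2.5/cos(-1.9°) = 2.501 m; N'_1 = 36·cos(-1.9°) − 1·2.501 = 33.5; c'Δl = 24.76; W sinα = -1.2
Slice 2: Δl = 3.1/cos16.1° = 3.227 m; N'_2 = 110·cos16.1° − 11·3.227 = 70.2; c'Δl = 31.94; W sinα = 30.5
Slice 3: Δl = 2.1/cos34.4° = 2.545 m; N'_3 = 32·cos34.4° − 7·2.545 = 8.6; c'Δl = 25.20; W sinα = 18.1
Σc'Δl = 81.9 kN/m; ΣN' = 112.3 kN/m; ΣW sinα = 47.4 kN/m
Resisting = 81.9 + 112.3·tan31.2° = 81.9 + 68.0 = 149.9 kN/m
FS = 149.9 / 47.4 = 3.163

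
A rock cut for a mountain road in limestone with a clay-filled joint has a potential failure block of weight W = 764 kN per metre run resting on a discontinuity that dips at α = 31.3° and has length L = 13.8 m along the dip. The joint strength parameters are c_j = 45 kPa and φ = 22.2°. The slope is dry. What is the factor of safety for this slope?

Resolving the block weight along and normal to the plane and applying the Mohr–Coulomb strength on the joint:
N' = W cosα = 764·cos31.3° = 652.8 kN/m
Driving force T = W sinα = 764·sin31.3° = 396.9 kN/m
Resisting force R = c_j·L + N'·tanφ = 45·13.8 + 652.8·tan22.2° = 621.0 + 266.4 = 887.4 kN/m
FS = R / T = 887.4 / 396.9 = 2.236

FS = 2.24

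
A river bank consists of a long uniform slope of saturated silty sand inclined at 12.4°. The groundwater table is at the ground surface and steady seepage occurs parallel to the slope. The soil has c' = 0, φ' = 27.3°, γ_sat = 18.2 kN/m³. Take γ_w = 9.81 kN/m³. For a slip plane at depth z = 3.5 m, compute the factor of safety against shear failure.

With seepage parallel to the slope and the water table at the surface, the effective normal stress on the slip plane uses the buoyant unit weight γ' = γ_sat − γ_w while the driving shear stress uses γ_sat:
FS = [c' + γ' z cos²β tanφ'] / [γ_sat z sinβ cosβ]
(For c' = 0 this reduces to FS = (γ'/γ_sat)·tanφ'/tanβ.)
γ' = 18.2 − 9.81 = 8.39 kN/m³
Numerator = 0.0 + 8.39·3.5·cos²12.4°·tan27.3° = 0.0 + 8.39·3.5·0.9539·0.5161 = 14.458 kPa
Denominator = 18.2·3.5·sin12.4°·cos12.4° = 18.2·3.5·0.2147·0.9767 = 13.360 kPa
FS = 14.458 / 13.360 = 1.082

FS = 1.08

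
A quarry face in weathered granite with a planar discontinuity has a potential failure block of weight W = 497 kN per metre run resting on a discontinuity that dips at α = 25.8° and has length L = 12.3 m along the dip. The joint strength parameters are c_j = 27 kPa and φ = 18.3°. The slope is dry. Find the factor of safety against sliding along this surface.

FS = 2.22

Resolving the block weight along and normal to the plane and applying the Mohr–Coulomb strength on the joint:
N' = W cosα = 497·cos25.8° = 447.5 kN/m
Driving force T = W sinα = 497·sin25.8° = 216.3 kN/m
Resisting force R = c_j·L + N'·tanφ = 27·12.3 + 447.5·tan18.3° = 332.1 + 148.0 = 480.1 kN/m
FS = R / T = 480.1 / 216.3 = 2.219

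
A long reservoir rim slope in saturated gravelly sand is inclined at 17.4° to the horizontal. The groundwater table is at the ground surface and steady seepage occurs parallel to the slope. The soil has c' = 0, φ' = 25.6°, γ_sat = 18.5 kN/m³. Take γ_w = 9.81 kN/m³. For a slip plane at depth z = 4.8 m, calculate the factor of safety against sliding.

FS = 0.72

With seepage parallel to the slope and the water table at the surface, the effective normal stress on the slip plane uses the buoyant unit weight γ' = γ_sat − γ_w while the driving shear stress uses γ_sat:
FS = [c' + γ' z cos²β tanφ'] / [γ_sat z sinβ cosβ]
(For c' = 0 this reduces to FS = (γ'/γ_sat)·tanφ'/tanβ.)
γ' = 18.5 − 9.81 = 8.69 kN/m³
Numerator = 0.0 + 8.69·4.8·cos²17.4°·tan25.6° = 0.0 + 8.69·4.8·0.9106·0.4791 = 18.198 kPa
Denominator = 18.5·4.8·sin17.4°·cos17.4° = 18.5·4.8·0.2990·0.9542 = 25.340 kPa
FS = 18.198 / 25.340 = 0.718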